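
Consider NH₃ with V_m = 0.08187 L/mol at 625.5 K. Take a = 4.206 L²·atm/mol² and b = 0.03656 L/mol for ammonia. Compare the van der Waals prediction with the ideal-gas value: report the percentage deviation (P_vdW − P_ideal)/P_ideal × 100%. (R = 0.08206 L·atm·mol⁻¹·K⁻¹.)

-19.40 %

Ideal: P_ideal = RT/V_m = (0.08206)(625.5)/0.08187 = 626.952 atm
vdW: P = RT/(V_m − b) − a/V_m² = 51.3285/0.0453100 − 4.206/0.00670270 = 1132.83 − 627.508 = 505.32 atm
% deviation = (505.32 − 626.952)/626.952 × 100% = -19.40%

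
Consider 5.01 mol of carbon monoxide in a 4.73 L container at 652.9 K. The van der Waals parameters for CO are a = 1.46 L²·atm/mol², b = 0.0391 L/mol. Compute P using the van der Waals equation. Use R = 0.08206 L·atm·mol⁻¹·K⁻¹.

P ≈ 57.56 atm

P = nRT/(V − nb) − a n²/V²
nRT/(V − nb) = (5.01)(0.08206)(652.9)/(4.73 − 5.01×0.0391) = 268.42/4.5341 = 59.200 atm
a n²/V² = (1.46)(5.01)²/(4.73)² = 1.6380 atm
P = 59.200 − 1.6380 = 57.56 atm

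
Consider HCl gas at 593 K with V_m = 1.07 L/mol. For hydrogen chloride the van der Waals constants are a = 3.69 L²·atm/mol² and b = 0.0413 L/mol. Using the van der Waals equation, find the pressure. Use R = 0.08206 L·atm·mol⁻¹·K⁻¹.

P = RT/(V_m − b) − a/V_m²
RT/(V_m − b) = (0.08206)(593)/(1.07 − 0.0413) = 48.662/1.0287 = 47.304 atm
a/V_m² = 3.69/(1.07)² = 3.2230 atm
P = 47.304 − 3.2230 = 44.08 atm

P ≈ 44.08 atm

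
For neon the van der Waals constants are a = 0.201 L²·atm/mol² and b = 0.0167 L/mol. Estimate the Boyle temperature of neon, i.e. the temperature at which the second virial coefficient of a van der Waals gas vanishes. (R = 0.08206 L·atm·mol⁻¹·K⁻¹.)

For a van der Waals gas the second virial coefficient B₂ = b − a/(RT) vanishes at T_B = a/(Rb).
T_B = 0.201/(0.08206×0.0167) = 0.201/0.0013704 = 146.7 K

T_B ≈ 146.7 K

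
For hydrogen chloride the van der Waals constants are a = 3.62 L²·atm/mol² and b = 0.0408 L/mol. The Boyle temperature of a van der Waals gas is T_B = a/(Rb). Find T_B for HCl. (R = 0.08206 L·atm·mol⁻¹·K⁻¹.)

T_B ≈ 1081 K

For a van der Waals gas the second virial coefficient B₂ = b − a/(RT) vanishes at T_B = a/(Rb).
T_B = 3.62/(0.08206×0.0408) = 3.62/0.0033480 = 1081 K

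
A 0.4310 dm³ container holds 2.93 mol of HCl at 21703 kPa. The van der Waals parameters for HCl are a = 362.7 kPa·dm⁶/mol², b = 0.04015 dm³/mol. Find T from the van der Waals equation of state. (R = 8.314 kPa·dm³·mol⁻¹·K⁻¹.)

T ≈ 494.8 K

T = (P + a n²/V²)(V − nb)/(nR)
P + a n²/V² = 21703 + (362.7)(2.93)²/(0.4310)² = 38465 kPa
V − nb = 0.4310 − (2.93)(0.04015) = 0.31336 dm³
T = (38465)(0.31336)/((2.93)(8.314)) = 494.8 K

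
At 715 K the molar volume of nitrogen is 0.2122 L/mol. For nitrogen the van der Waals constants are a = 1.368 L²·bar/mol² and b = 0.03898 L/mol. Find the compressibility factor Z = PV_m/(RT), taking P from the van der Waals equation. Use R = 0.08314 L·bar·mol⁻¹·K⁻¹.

Z ≈ 1.117

P = RT/(V_m − b) − a/V_m² = (0.08314)(715)/(0.2122 − 0.03898) − 1.368/(0.2122)²
  = 59.445/0.17322 − 30.381 = 343.18 − 30.381 = 312.80 bar
Z = PV_m/(RT) = (312.80)(0.2122)/((0.08314)(715)) = 66.376/59.445 = 1.117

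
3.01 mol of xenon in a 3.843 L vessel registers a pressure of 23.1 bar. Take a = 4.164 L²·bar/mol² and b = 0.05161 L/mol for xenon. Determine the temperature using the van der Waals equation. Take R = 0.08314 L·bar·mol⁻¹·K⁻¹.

T = (P + a n²/V²)(V − nb)/(nR)
P + a n²/V² = 23.1 + (4.164)(3.01)²/(3.843)² = 25.654 bar
V − nb = 3.843 − (3.01)(0.05161) = 3.6877 L
T = (25.654)(3.6877)/((3.01)(0.08314)) = 378.0 K

T ≈ 378.0 K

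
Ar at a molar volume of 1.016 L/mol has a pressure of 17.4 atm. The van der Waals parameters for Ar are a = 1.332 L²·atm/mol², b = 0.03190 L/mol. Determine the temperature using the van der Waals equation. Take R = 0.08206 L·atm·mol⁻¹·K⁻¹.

T = (P + a/V_m²)(V_m − b)/R
P + a/V_m² = 17.4 + 1.332/(1.016)² = 18.690 atm
V_m − b = 1.016 − 0.03190 = 0.98410 L/mol
T = (18.690)(0.98410)/0.08206 = 224.1 K

T ≈ 224.1 K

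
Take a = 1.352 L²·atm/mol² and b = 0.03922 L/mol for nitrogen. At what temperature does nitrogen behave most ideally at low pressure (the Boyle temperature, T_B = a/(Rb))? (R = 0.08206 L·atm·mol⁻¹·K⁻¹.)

T_B ≈ 420.1 K

For a van der Waals gas the second virial coefficient B₂ = b − a/(RT) vanishes at T_B = a/(Rb).
T_B = 1.352/(0.08206×0.03922) = 1.352/0.0032184 = 420.1 K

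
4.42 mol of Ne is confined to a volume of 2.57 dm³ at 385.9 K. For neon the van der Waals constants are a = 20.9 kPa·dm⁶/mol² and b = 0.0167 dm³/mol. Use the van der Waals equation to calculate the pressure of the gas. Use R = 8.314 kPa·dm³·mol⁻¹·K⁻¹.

P ≈ 5619 kPa

P = nRT/(V − nb) − a n²/V²
nRT/(V − nb) = (4.42)(8.314)(385.9)/(2.57 − 4.42×0.0167) = 14181/2.4962 = 5681.0 kPa
a n²/V² = (20.9)(4.42)²/(2.57)² = 61.819 kPa
P = 5681.0 − 61.819 = 5619 kPa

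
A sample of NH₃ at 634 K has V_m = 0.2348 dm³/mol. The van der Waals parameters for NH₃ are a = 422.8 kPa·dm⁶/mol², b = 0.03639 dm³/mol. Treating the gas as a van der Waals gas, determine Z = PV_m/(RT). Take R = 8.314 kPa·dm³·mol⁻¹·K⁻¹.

P = RT/(V_m − b) − a/V_m² = (8.314)(634)/(0.2348 − 0.03639) − 422.8/(0.2348)²
  = 5271.1/0.19841 − 7669.0 = 26567 − 7669.0 = 18898 kPa
Z = PV_m/(RT) = (18898)(0.2348)/((8.314)(634)) = 4437.3/5271.1 = 0.8418

Z ≈ 0.8418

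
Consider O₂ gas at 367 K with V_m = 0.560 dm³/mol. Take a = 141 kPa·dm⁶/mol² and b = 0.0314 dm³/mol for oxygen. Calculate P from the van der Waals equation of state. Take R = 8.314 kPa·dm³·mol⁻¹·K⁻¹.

P ≈ 5323 kPa

P = RT/(V_m − b) − a/V_m²
RT/(V_m − b) = (8.314)(367)/(0.560 − 0.0314) = 3051.2/0.52860 = 5772.2 kPa
a/V_m² = 141/(0.560)² = 449.62 kPa
P = 5772.2 − 449.62 = 5323 kPa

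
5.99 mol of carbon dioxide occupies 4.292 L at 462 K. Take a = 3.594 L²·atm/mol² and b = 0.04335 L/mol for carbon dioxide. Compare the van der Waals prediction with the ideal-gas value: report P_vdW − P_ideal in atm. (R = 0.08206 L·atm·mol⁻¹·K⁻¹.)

ΔP ≈ -3.593 atm

Ideal: P_ideal = nRT/V = (5.99)(0.08206)(462)/4.292 = 52.9103 atm
vdW: P = nRT/(V − nb) − a n²/V² = 227.091/4.03233 − 128.953/18.4213 = 56.3176 − 7.00021 = 49.3174 atm
ΔP = 49.3174 − 52.9103 = -3.593 atm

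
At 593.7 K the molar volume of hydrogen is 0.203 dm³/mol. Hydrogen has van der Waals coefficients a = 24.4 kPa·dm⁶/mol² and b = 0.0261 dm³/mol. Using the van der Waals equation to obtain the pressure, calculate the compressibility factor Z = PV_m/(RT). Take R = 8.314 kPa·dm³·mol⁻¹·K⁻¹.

Z ≈ 1.123

P = RT/(V_m − b) − a/V_m² = (8.314)(593.7)/(0.203 − 0.0261) − 24.4/(0.203)²
  = 4936.0/0.17690 − 592.10 = 27903 − 592.10 = 27311 kPa
Z = PV_m/(RT) = (27311)(0.203)/((8.314)(593.7)) = 5544.1/4936.0 = 1.123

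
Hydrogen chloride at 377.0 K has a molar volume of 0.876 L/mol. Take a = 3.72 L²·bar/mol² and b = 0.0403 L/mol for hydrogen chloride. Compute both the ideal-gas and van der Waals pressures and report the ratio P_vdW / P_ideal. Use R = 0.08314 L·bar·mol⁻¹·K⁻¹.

P_vdW / P_ideal ≈ 0.9127

Ideal: P_ideal = RT/V_m = (0.08314)(377.0)/0.876 = 35.7806 bar
vdW: P = RT/(V_m − b) − a/V_m² = 31.3438/0.835700 − 3.72/0.767376 = 37.5060 − 4.84769 = 32.6583 bar
Ratio = 32.6583/35.7806 = 0.9127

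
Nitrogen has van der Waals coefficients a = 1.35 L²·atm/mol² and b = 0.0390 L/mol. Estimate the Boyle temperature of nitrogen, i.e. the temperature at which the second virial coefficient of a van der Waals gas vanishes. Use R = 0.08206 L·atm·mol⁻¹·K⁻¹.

For a van der Waals gas the second virial coefficient B₂ = b − a/(RT) vanishes at T_B = a/(Rb).
T_B = 1.35/(0.08206×0.0390) = 1.35/0.0032003 = 421.8 K

T_B ≈ 421.8 K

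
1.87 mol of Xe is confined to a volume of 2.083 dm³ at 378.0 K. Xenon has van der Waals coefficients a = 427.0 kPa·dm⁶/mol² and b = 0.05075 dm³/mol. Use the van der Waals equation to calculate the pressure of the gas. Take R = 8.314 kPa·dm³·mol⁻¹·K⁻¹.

P = nRT/(V − nb) − a n²/V²
nRT/(V − nb) = (1.87)(8.314)(378.0)/(2.083 − 1.87×0.05075) = 5876.8/1.9881 = 2956.0 kPa
a n²/V² = (427.0)(1.87)²/(2.083)² = 344.14 kPa
P = 2956.0 − 344.14 = 2612 kPa

P ≈ 2612 kPa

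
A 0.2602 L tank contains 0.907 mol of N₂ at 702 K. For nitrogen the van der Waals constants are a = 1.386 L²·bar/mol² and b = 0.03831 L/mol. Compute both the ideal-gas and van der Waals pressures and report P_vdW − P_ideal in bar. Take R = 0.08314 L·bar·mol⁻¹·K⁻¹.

Ideal: P_ideal = nRT/V = (0.907)(0.08314)(702)/0.2602 = 203.445 bar
vdW: P = nRT/(V − nb) − a n²/V² = 52.9364/0.225453 − 1.14019/0.0677040 = 234.800 − 16.8408 = 217.959 bar
ΔP = 217.959 − 203.445 = 14.51 bar

ΔP ≈ 14.51 bar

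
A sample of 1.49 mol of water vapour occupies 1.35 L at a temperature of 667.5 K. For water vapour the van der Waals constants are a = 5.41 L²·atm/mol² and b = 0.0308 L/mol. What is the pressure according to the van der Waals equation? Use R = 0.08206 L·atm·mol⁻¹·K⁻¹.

P ≈ 55.99 atm

P = nRT/(V − nb) − a n²/V²
nRT/(V − nb) = (1.49)(0.08206)(667.5)/(1.35 − 1.49×0.0308) = 81.615/1.3041 = 62.583 atm
a n²/V² = (5.41)(1.49)²/(1.35)² = 6.5903 atm
P = 62.583 − 6.5903 = 55.99 atm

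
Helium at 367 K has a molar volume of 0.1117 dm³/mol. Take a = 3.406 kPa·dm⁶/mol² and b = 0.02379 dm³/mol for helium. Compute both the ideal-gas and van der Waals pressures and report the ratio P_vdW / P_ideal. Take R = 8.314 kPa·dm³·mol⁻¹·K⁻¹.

Ideal: P_ideal = RT/V_m = (8.314)(367)/0.1117 = 27316.4 kPa
vdW: P = RT/(V_m − b) − a/V_m² = 3051.24/0.0879100 − 3.406/0.0124769 = 34708.7 − 272.984 = 34435.7 kPa
Ratio = 34435.7/27316.4 = 1.261

P_vdW / P_ideal ≈ 1.261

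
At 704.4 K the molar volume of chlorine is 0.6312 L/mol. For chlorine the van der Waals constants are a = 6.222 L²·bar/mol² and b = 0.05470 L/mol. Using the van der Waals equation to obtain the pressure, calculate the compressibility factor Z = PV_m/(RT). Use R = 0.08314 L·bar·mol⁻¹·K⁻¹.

Z ≈ 0.9266

P = RT/(V_m − b) − a/V_m² = (0.08314)(704.4)/(0.6312 − 0.05470) − 6.222/(0.6312)²
  = 58.564/0.57650 − 15.617 = 101.59 − 15.617 = 85.97 bar
Z = PV_m/(RT) = (85.97)(0.6312)/((0.08314)(704.4)) = 54.264/58.564 = 0.9266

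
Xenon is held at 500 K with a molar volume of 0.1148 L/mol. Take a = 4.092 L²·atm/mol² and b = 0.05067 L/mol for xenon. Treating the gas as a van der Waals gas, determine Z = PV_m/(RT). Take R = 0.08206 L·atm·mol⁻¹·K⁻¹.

P = RT/(V_m − b) − a/V_m² = (0.08206)(500)/(0.1148 − 0.05067) − 4.092/(0.1148)²
  = 41.030/0.064130 − 310.49 = 639.79 − 310.49 = 329.30 atm
Z = PV_m/(RT) = (329.30)(0.1148)/((0.08206)(500)) = 37.804/41.030 = 0.9214

Z ≈ 0.9214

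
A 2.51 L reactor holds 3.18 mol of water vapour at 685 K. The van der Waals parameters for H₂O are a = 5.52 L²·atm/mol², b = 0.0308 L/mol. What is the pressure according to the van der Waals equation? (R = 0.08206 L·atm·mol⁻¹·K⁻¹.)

P = nRT/(V − nb) − a n²/V²
nRT/(V − nb) = (3.18)(0.08206)(685)/(2.51 − 3.18×0.0308) = 178.75/2.4121 = 74.106 atm
a n²/V² = (5.52)(3.18)²/(2.51)² = 8.8602 atm
P = 74.106 − 8.8602 = 65.25 atm

P ≈ 65.25 atm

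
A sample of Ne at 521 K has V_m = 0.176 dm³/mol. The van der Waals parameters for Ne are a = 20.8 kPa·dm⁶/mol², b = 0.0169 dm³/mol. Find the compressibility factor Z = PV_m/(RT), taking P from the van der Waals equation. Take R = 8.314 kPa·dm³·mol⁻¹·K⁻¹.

P = RT/(V_m − b) − a/V_m² = (8.314)(521)/(0.176 − 0.0169) − 20.8/(0.176)²
  = 4331.6/0.15910 − 671.49 = 27226 − 671.49 = 26555 kPa
Z = PV_m/(RT) = (26555)(0.176)/((8.314)(521)) = 4673.7/4331.6 = 1.079

Z ≈ 1.079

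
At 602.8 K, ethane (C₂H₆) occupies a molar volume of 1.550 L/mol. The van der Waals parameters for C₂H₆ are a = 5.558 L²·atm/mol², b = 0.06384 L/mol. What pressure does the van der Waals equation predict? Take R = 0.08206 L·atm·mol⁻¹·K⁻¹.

P = RT/(V_m − b) − a/V_m²
RT/(V_m − b) = (0.08206)(602.8)/(1.550 − 0.06384) = 49.466/1.4862 = 33.284 atm
a/V_m² = 5.558/(1.550)² = 2.3134 atm
P = 33.284 − 2.3134 = 30.97 atm

P ≈ 30.97 atm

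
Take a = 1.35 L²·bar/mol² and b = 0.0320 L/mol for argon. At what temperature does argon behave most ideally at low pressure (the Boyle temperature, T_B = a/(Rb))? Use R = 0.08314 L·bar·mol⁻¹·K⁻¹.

For a van der Waals gas the second virial coefficient B₂ = b − a/(RT) vanishes at T_B = a/(Rb).
T_B = 1.35/(0.08314×0.0320) = 1.35/0.0026605 = 507.4 K

T_B ≈ 507.4 K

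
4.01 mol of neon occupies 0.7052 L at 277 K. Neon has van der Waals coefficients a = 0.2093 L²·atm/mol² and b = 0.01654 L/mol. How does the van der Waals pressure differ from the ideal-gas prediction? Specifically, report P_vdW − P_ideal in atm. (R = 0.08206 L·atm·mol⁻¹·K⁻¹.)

ΔP ≈ 6.65 atm

Ideal: P_ideal = nRT/V = (4.01)(0.08206)(277)/0.7052 = 129.254 atm
vdW: P = nRT/(V − nb) − a n²/V² = 91.1498/0.638875 − 3.36556/0.497307 = 142.672 − 6.76757 = 135.904 atm
ΔP = 135.904 − 129.254 = 6.65 atm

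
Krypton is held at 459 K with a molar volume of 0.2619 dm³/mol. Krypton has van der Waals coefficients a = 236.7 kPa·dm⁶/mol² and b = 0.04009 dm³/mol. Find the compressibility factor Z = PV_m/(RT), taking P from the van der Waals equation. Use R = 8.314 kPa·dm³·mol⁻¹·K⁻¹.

P = RT/(V_m − b) − a/V_m² = (8.314)(459)/(0.2619 − 0.04009) − 236.7/(0.2619)²
  = 3816.1/0.22181 − 3450.9 = 17204 − 3450.9 = 13753 kPa
Z = PV_m/(RT) = (13753)(0.2619)/((8.314)(459)) = 3601.9/3816.1 = 0.9439

Z ≈ 0.9439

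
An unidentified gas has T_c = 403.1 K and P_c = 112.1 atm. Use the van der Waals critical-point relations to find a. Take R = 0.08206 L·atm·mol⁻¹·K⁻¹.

From T_c = 8a/(27Rb) and P_c = a/(27b²): a = 27 R² T_c²/(64 P_c).
a = 27×(0.08206)²×(403.1)²/(64×112.1) = 29543/7174.4 = 4.118 L²·atm/mol²

a ≈ 4.118 L²·atm/mol²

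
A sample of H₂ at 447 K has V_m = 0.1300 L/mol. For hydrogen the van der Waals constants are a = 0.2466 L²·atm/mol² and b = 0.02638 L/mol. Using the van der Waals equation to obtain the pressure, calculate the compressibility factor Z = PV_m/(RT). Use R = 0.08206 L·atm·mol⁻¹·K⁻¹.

Z ≈ 1.203

P = RT/(V_m − b) − a/V_m² = (0.08206)(447)/(0.1300 − 0.02638) − 0.2466/(0.1300)²
  = 36.681/0.10362 − 14.592 = 354.00 − 14.592 = 339.41 atm
Z = PV_m/(RT) = (339.41)(0.1300)/((0.08206)(447)) = 44.123/36.681 = 1.203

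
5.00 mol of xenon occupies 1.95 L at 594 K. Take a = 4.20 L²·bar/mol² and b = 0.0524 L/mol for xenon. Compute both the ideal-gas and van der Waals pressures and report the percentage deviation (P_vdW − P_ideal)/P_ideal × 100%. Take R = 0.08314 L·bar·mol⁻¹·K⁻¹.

Ideal: P_ideal = nRT/V = (5.00)(0.08314)(594)/1.95 = 126.629 bar
vdW: P = nRT/(V − nb) − a n²/V² = 246.926/1.68800 − 105.000/3.80250 = 146.283 − 27.6134 = 118.670 bar
% deviation = (118.670 − 126.629)/126.629 × 100% = -6.29%

-6.29 %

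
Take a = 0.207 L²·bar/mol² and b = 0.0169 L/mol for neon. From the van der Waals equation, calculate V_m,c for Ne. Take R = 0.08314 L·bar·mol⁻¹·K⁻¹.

V_m,c ≈ 0.05070 L/mol

For a van der Waals gas, V_m,c = 3b.
V_m,c = 3×0.0169 = 0.05070 L/mol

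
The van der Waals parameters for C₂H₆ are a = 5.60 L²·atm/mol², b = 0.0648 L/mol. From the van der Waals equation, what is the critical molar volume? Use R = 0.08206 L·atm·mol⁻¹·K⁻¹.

For a van der Waals gas, V_m,c = 3b.
V_m,c = 3×0.0648 = 0.1944 L/mol

V_m,c ≈ 0.1944 L/mol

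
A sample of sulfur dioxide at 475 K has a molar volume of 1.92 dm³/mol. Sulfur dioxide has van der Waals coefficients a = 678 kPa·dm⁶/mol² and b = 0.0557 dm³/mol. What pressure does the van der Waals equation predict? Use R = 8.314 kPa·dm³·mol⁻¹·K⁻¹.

P ≈ 1934 kPa

P = RT/(V_m − b) − a/V_m²
RT/(V_m − b) = (8.314)(475)/(1.92 − 0.0557) = 3949.2/1.8643 = 2118.3 kPa
a/V_m² = 678/(1.92)² = 183.92 kPa
P = 2118.3 − 183.92 = 1934 kPa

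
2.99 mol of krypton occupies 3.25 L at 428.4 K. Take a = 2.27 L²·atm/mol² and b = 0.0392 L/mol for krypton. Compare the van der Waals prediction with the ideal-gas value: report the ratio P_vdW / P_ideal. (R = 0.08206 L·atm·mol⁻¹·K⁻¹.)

Ideal: P_ideal = nRT/V = (2.99)(0.08206)(428.4)/3.25 = 32.3421 atm
vdW: P = nRT/(V − nb) − a n²/V² = 105.112/3.13279 − 20.2940/10.5625 = 33.5522 − 1.92133 = 31.6309 atm
Ratio = 31.6309/32.3421 = 0.9780

P_vdW / P_ideal ≈ 0.9780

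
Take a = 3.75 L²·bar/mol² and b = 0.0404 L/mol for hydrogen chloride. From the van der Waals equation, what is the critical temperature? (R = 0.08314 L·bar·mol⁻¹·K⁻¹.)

For a van der Waals gas, T_c = 8a/(27Rb).
T_c = 8×3.75/(27×0.08314×0.0404) = 30.000/0.090689 = 330.8 K

T_c ≈ 330.8 K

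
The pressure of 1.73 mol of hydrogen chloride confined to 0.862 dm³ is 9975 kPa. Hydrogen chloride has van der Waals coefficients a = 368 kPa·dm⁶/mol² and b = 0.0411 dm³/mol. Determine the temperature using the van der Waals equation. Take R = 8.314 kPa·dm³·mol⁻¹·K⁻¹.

T ≈ 630.0 K

T = (P + a n²/V²)(V − nb)/(nR)
P + a n²/V² = 9975 + (368)(1.73)²/(0.862)² = 11457 kPa
V − nb = 0.862 − (1.73)(0.0411) = 0.79090 dm³
T = (11457)(0.79090)/((1.73)(8.314)) = 630.0 K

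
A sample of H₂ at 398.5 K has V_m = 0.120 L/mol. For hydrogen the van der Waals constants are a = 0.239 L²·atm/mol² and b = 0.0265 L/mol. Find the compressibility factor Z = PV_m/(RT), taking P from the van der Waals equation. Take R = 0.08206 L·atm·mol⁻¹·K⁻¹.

Z ≈ 1.223

P = RT/(V_m − b) − a/V_m² = (0.08206)(398.5)/(0.120 − 0.0265) − 0.239/(0.120)²
  = 32.701/0.093500 − 16.597 = 349.74 − 16.597 = 333.14 atm
Z = PV_m/(RT) = (333.14)(0.120)/((0.08206)(398.5)) = 39.977/32.701 = 1.223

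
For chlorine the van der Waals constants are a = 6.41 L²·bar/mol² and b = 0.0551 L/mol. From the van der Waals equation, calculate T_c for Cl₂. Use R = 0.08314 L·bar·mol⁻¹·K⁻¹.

T_c ≈ 414.6 K

For a van der Waals gas, T_c = 8a/(27Rb).
T_c = 8×6.41/(27×0.08314×0.0551) = 51.280/0.12369 = 414.6 K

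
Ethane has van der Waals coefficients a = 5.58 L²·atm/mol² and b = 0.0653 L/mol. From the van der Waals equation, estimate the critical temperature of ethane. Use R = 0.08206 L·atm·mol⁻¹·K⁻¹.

For a van der Waals gas, T_c = 8a/(27Rb).
T_c = 8×5.58/(27×0.08206×0.0653) = 44.640/0.14468 = 308.5 K

T_c ≈ 308.5 K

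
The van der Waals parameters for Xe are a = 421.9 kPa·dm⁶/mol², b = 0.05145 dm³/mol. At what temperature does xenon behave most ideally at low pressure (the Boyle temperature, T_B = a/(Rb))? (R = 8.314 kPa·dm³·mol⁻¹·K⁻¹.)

For a van der Waals gas the second virial coefficient B₂ = b − a/(RT) vanishes at T_B = a/(Rb).
T_B = 421.9/(8.314×0.05145) = 421.9/0.42776 = 986.3 K

T_B ≈ 986.3 K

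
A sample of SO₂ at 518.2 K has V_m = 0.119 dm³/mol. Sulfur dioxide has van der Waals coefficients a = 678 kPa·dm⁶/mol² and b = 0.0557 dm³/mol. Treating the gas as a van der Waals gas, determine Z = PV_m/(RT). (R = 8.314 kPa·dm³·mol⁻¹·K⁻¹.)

Z ≈ 0.5575

P = RT/(V_m − b) − a/V_m² = (8.314)(518.2)/(0.119 − 0.0557) − 678/(0.119)²
  = 4308.3/0.063300 − 47878 = 68062 − 47878 = 20184 kPa
Z = PV_m/(RT) = (20184)(0.119)/((8.314)(518.2)) = 2401.9/4308.3 = 0.5575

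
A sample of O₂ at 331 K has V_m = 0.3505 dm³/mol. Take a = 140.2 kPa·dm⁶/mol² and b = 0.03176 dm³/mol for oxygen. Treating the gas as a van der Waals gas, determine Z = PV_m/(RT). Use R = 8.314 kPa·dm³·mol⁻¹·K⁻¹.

Z ≈ 0.9543

P = RT/(V_m − b) − a/V_m² = (8.314)(331)/(0.3505 − 0.03176) − 140.2/(0.3505)²
  = 2751.9/0.31874 − 1141.2 = 8633.7 − 1141.2 = 7492.5 kPa
Z = PV_m/(RT) = (7492.5)(0.3505)/((8.314)(331)) = 2626.1/2751.9 = 0.9543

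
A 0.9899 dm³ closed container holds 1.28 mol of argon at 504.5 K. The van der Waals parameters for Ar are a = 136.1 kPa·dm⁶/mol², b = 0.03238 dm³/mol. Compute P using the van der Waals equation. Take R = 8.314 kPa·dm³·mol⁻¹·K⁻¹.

P ≈ 5433 kPa

P = nRT/(V − nb) − a n²/V²
nRT/(V − nb) = (1.28)(8.314)(504.5)/(0.9899 − 1.28×0.03238) = 5368.8/0.94845 = 5660.6 kPa
a n²/V² = (136.1)(1.28)²/(0.9899)² = 227.56 kPa
P = 5660.6 − 227.56 = 5433 kPa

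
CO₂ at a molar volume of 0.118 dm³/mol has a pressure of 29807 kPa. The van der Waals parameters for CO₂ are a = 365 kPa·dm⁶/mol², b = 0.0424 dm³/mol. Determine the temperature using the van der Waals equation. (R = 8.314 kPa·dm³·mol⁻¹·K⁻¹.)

T ≈ 509.4 K

T = (P + a/V_m²)(V_m − b)/R
P + a/V_m² = 29807 + 365/(0.118)² = 56021 kPa
V_m − b = 0.118 − 0.0424 = 0.075600 dm³/mol
T = (56021)(0.075600)/8.314 = 509.4 K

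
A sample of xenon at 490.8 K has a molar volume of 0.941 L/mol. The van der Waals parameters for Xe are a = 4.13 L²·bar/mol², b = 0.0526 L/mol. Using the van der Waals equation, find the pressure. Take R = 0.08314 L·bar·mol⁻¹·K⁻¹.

P = RT/(V_m − b) − a/V_m²
RT/(V_m − b) = (0.08314)(490.8)/(0.941 − 0.0526) = 40.805/0.88840 = 45.931 bar
a/V_m² = 4.13/(0.941)² = 4.6641 bar
P = 45.931 − 4.6641 = 41.27 bar

P ≈ 41.27 bar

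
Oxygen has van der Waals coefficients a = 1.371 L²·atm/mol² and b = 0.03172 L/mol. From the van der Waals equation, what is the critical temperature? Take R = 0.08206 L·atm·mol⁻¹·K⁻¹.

For a van der Waals gas, T_c = 8a/(27Rb).
T_c = 8×1.371/(27×0.08206×0.03172) = 10.968/0.070279 = 156.1 K

T_c ≈ 156.1 K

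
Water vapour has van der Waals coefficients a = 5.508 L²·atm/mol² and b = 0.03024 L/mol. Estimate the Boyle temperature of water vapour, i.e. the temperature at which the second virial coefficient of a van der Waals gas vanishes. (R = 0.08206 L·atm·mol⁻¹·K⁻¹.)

T_B ≈ 2220 K

For a van der Waals gas the second virial coefficient B₂ = b − a/(RT) vanishes at T_B = a/(Rb).
T_B = 5.508/(0.08206×0.03024) = 5.508/0.0024815 = 2220 K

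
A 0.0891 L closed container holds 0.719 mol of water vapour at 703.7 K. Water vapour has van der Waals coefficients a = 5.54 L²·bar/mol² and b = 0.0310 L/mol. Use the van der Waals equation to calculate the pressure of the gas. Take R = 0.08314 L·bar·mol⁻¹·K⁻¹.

P ≈ 268.9 bar

P = nRT/(V − nb) − a n²/V²
nRT/(V − nb) = (0.719)(0.08314)(703.7)/(0.0891 − 0.719×0.0310) = 42.066/0.066811 = 629.63 bar
a n²/V² = (5.54)(0.719)²/(0.0891)² = 360.75 bar
P = 629.63 − 360.75 = 268.9 bar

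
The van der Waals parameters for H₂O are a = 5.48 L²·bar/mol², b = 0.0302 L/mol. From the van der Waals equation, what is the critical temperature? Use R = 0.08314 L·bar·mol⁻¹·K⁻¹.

T_c ≈ 646.7 K

For a van der Waals gas, T_c = 8a/(27Rb).
T_c = 8×5.48/(27×0.08314×0.0302) = 43.840/0.067792 = 646.7 K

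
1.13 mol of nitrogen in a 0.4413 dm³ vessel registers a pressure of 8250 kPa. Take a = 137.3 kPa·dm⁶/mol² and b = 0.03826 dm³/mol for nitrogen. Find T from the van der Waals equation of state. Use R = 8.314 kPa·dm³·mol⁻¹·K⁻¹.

T = (P + a n²/V²)(V − nb)/(nR)
P + a n²/V² = 8250 + (137.3)(1.13)²/(0.4413)² = 9150.2 kPa
V − nb = 0.4413 − (1.13)(0.03826) = 0.39807 dm³
T = (9150.2)(0.39807)/((1.13)(8.314)) = 387.7 K

T ≈ 387.7 K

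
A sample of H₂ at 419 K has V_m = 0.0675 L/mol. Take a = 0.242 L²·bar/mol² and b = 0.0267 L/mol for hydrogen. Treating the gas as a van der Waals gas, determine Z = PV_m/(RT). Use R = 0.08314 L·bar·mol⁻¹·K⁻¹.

Z ≈ 1.551

P = RT/(V_m − b) − a/V_m² = (0.08314)(419)/(0.0675 − 0.0267) − 0.242/(0.0675)²
  = 34.836/0.040800 − 53.114 = 853.82 − 53.114 = 800.71 bar
Z = PV_m/(RT) = (800.71)(0.0675)/((0.08314)(419)) = 54.048/34.836 = 1.551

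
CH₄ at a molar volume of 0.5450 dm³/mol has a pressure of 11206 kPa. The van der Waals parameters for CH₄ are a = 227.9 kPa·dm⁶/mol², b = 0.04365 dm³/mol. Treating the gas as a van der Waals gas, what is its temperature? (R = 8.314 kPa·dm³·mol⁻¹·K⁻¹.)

T ≈ 722.0 K

T = (P + a/V_m²)(V_m − b)/R
P + a/V_m² = 11206 + 227.9/(0.5450)² = 11973 kPa
V_m − b = 0.5450 − 0.04365 = 0.50135 dm³/mol
T = (11973)(0.50135)/8.314 = 722.0 K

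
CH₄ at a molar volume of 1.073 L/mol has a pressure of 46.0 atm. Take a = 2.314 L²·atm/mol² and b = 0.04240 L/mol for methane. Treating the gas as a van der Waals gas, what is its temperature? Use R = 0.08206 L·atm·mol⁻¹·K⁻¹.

T = (P + a/V_m²)(V_m − b)/R
P + a/V_m² = 46.0 + 2.314/(1.073)² = 48.010 atm
V_m − b = 1.073 − 0.04240 = 1.0306 L/mol
T = (48.010)(1.0306)/0.08206 = 603.0 K

T ≈ 603.0 K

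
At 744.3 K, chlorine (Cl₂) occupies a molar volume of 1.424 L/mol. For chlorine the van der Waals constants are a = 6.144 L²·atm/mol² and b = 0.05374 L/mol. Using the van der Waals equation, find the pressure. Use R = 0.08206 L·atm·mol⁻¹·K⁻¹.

P ≈ 41.54 atm

P = RT/(V_m − b) − a/V_m²
RT/(V_m − b) = (0.08206)(744.3)/(1.424 − 0.05374) = 61.077/1.3703 = 44.572 atm
a/V_m² = 6.144/(1.424)² = 3.0299 atm
P = 44.572 − 3.0299 = 41.54 atm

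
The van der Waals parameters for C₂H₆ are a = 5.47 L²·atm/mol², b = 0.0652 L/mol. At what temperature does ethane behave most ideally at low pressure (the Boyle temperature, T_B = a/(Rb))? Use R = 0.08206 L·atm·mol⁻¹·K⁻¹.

For a van der Waals gas the second virial coefficient B₂ = b − a/(RT) vanishes at T_B = a/(Rb).
T_B = 5.47/(0.08206×0.0652) = 5.47/0.0053503 = 1022 K

T_B ≈ 1022 K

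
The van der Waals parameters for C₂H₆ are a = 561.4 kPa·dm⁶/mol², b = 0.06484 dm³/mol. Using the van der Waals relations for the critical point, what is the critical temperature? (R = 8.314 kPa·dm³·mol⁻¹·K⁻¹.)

T_c ≈ 308.6 K

For a van der Waals gas, T_c = 8a/(27Rb).
T_c = 8×561.4/(27×8.314×0.06484) = 4491.2/14.555 = 308.6 K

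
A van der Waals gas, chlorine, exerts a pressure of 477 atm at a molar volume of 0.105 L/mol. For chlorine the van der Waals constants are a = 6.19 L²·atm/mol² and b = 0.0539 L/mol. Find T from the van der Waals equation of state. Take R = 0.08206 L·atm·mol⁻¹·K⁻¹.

T ≈ 646.7 K

T = (P + a/V_m²)(V_m − b)/R
P + a/V_m² = 477 + 6.19/(0.105)² = 1038.5 atm
V_m − b = 0.105 − 0.0539 = 0.051100 L/mol
T = (1038.5)(0.051100)/0.08206 = 646.7 K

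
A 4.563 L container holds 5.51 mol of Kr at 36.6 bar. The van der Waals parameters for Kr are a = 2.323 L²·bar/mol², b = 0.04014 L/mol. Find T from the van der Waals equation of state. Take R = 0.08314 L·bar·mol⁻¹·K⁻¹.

T ≈ 379.0 K

T = (P + a n²/V²)(V − nb)/(nR)
P + a n²/V² = 36.6 + (2.323)(5.51)²/(4.563)² = 39.987 bar
V − nb = 4.563 − (5.51)(0.04014) = 4.3418 L
T = (39.987)(4.3418)/((5.51)(0.08314)) = 379.0 K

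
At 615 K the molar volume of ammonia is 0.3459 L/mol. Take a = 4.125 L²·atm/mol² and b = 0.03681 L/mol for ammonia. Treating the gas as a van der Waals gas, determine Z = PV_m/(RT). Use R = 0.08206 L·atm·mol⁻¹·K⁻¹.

P = RT/(V_m − b) − a/V_m² = (0.08206)(615)/(0.3459 − 0.03681) − 4.125/(0.3459)²
  = 50.467/0.30909 − 34.476 = 163.28 − 34.476 = 128.80 atm
Z = PV_m/(RT) = (128.80)(0.3459)/((0.08206)(615)) = 44.552/50.467 = 0.8828

Z ≈ 0.8828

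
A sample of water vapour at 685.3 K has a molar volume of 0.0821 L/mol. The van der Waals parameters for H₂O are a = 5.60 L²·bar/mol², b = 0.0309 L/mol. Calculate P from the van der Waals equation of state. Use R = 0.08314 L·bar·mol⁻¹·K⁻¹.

P ≈ 282.0 bar

P = RT/(V_m − b) − a/V_m²
RT/(V_m − b) = (0.08314)(685.3)/(0.0821 − 0.0309) = 56.976/0.051200 = 1112.8 bar
a/V_m² = 5.60/(0.0821)² = 830.81 bar
P = 1112.8 − 830.81 = 282.0 bar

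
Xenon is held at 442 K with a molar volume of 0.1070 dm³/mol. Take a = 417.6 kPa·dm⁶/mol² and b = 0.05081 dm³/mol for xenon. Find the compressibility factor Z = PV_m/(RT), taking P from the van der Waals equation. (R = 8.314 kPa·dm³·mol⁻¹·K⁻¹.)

Z ≈ 0.8422

P = RT/(V_m − b) − a/V_m² = (8.314)(442)/(0.1070 − 0.05081) − 417.6/(0.1070)²
  = 3674.8/0.056190 − 36475 = 65400 − 36475 = 28925 kPa
Z = PV_m/(RT) = (28925)(0.1070)/((8.314)(442)) = 3095.0/3674.8 = 0.8422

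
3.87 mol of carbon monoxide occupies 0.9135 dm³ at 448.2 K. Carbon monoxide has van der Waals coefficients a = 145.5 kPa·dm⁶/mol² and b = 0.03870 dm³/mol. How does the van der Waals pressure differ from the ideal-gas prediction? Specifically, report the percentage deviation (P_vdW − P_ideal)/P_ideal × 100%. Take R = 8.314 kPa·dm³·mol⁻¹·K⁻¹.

3.07 %

Ideal: P_ideal = nRT/V = (3.87)(8.314)(448.2)/0.9135 = 15786.4 kPa
vdW: P = nRT/(V − nb) − a n²/V² = 14420.9/0.763731 − 2179.14/0.834482 = 18882.2 − 2611.37 = 16270.8 kPa
% deviation = (16270.8 − 15786.4)/15786.4 × 100% = 3.07%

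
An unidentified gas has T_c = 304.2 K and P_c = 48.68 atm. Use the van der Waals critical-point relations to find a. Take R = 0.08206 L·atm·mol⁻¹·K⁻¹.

From T_c = 8a/(27Rb) and P_c = a/(27b²): a = 27 R² T_c²/(64 P_c).
a = 27×(0.08206)²×(304.2)²/(64×48.68) = 16825/3115.5 = 5.400 L²·atm/mol²

a ≈ 5.400 L²·atm/mol²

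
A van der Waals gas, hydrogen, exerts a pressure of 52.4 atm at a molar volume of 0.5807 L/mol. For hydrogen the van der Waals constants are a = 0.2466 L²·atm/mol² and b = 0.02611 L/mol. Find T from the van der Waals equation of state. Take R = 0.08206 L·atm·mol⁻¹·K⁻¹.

T = (P + a/V_m²)(V_m − b)/R
P + a/V_m² = 52.4 + 0.2466/(0.5807)² = 53.131 atm
V_m − b = 0.5807 − 0.02611 = 0.55459 L/mol
T = (53.131)(0.55459)/0.08206 = 359.1 K

T ≈ 359.1 K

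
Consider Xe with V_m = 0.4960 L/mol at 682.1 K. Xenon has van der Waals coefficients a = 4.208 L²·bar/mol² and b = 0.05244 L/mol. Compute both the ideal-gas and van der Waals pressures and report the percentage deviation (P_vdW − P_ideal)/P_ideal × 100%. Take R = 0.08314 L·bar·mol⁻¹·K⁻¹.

Ideal: P_ideal = RT/V_m = (0.08314)(682.1)/0.4960 = 114.334 bar
vdW: P = RT/(V_m − b) − a/V_m² = 56.7098/0.443560 − 4.208/0.246016 = 127.851 − 17.1046 = 110.746 bar
% deviation = (110.746 − 114.334)/114.334 × 100% = -3.14%

-3.14 %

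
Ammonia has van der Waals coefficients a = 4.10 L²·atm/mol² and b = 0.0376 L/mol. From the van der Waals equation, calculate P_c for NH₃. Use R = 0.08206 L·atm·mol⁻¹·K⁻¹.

P_c ≈ 107.4 atm

For a van der Waals gas, P_c = a/(27b²).
P_c = 4.10/(27×(0.0376)²) = 4.10/0.038172 = 107.4 atm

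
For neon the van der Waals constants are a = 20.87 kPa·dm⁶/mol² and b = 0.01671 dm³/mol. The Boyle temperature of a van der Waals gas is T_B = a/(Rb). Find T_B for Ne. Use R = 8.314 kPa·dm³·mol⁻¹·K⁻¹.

For a van der Waals gas the second virial coefficient B₂ = b − a/(RT) vanishes at T_B = a/(Rb).
T_B = 20.87/(8.314×0.01671) = 20.87/0.13893 = 150.2 K

T_B ≈ 150.2 K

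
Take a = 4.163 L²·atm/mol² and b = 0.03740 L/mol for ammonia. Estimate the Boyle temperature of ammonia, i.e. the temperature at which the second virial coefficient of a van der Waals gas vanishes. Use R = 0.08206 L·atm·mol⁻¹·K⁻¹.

T_B ≈ 1356 K

For a van der Waals gas the second virial coefficient B₂ = b − a/(RT) vanishes at T_B = a/(Rb).
T_B = 4.163/(0.08206×0.03740) = 4.163/0.0030690 = 1356 K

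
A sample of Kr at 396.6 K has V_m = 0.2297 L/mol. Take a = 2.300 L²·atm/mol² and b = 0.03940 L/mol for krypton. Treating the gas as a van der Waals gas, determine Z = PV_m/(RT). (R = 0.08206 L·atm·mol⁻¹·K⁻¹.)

Z ≈ 0.8994

P = RT/(V_m − b) − a/V_m² = (0.08206)(396.6)/(0.2297 − 0.03940) − 2.300/(0.2297)²
  = 32.545/0.19030 − 43.592 = 171.02 − 43.592 = 127.43 atm
Z = PV_m/(RT) = (127.43)(0.2297)/((0.08206)(396.6)) = 29.271/32.545 = 0.8994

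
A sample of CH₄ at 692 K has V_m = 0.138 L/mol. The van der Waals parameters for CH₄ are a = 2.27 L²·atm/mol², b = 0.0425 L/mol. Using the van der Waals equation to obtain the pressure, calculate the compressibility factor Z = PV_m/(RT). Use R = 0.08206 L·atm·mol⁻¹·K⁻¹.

Z ≈ 1.155

P = RT/(V_m − b) − a/V_m² = (0.08206)(692)/(0.138 − 0.0425) − 2.27/(0.138)²
  = 56.786/0.095500 − 119.20 = 594.62 − 119.20 = 475.42 atm
Z = PV_m/(RT) = (475.42)(0.138)/((0.08206)(692)) = 65.608/56.786 = 1.155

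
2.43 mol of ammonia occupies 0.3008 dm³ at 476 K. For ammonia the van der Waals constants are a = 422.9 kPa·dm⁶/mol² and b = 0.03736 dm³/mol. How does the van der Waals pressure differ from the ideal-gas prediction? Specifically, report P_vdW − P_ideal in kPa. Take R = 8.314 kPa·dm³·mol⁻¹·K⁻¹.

ΔP ≈ -13779 kPa

Ideal: P_ideal = nRT/V = (2.43)(8.314)(476)/0.3008 = 31970.2 kPa
vdW: P = nRT/(V − nb) − a n²/V² = 9616.64/0.210015 − 2497.18/0.0904806 = 45790.3 − 27599.1 = 18191.2 kPa
ΔP = 18191.2 − 31970.2 = -13779 kPa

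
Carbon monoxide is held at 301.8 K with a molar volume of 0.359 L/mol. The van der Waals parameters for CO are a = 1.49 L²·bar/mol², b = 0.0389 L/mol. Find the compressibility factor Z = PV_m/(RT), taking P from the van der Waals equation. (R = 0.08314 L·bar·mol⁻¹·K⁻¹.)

Z ≈ 0.9561

P = RT/(V_m − b) − a/V_m² = (0.08314)(301.8)/(0.359 − 0.0389) − 1.49/(0.359)²
  = 25.092/0.32010 − 11.561 = 78.388 − 11.561 = 66.827 bar
Z = PV_m/(RT) = (66.827)(0.359)/((0.08314)(301.8)) = 23.991/25.092 = 0.9561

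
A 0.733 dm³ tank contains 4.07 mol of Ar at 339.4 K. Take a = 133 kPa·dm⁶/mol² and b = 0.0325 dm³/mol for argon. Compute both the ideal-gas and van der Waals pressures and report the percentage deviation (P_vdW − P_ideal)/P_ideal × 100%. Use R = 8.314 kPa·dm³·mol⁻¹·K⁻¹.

-4.15 %

Ideal: P_ideal = nRT/V = (4.07)(8.314)(339.4)/0.733 = 15668.0 kPa
vdW: P = nRT/(V − nb) − a n²/V² = 11484.6/0.600725 − 2203.13/0.537289 = 19117.9 − 4100.46 = 15017.4 kPa
% deviation = (15017.4 − 15668.0)/15668.0 × 100% = -4.15%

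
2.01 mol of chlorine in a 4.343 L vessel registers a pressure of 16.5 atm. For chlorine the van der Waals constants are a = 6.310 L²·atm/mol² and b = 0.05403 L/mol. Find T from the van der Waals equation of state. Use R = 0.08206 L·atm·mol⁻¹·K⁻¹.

T ≈ 458.3 K

T = (P + a n²/V²)(V − nb)/(nR)
P + a n²/V² = 16.5 + (6.310)(2.01)²/(4.343)² = 17.852 atm
V − nb = 4.343 − (2.01)(0.05403) = 4.2344 L
T = (17.852)(4.2344)/((2.01)(0.08206)) = 458.3 K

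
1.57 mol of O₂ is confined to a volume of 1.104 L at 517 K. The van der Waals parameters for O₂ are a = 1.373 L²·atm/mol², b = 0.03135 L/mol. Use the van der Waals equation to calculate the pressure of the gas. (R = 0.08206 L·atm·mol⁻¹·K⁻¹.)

P ≈ 60.37 atm

P = nRT/(V − nb) − a n²/V²
nRT/(V − nb) = (1.57)(0.08206)(517)/(1.104 − 1.57×0.03135) = 66.607/1.0548 = 63.147 atm
a n²/V² = (1.373)(1.57)²/(1.104)² = 2.7767 atm
P = 63.147 − 2.7767 = 60.37 atm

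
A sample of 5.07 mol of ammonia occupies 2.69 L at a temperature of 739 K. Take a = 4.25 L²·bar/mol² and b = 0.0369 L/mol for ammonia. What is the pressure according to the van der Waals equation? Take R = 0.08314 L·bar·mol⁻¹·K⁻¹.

P ≈ 109.4 bar

P = nRT/(V − nb) − a n²/V²
nRT/(V − nb) = (5.07)(0.08314)(739)/(2.69 − 5.07×0.0369) = 311.50/2.5029 = 124.46 bar
a n²/V² = (4.25)(5.07)²/(2.69)² = 15.097 bar
P = 124.46 − 15.097 = 109.4 bar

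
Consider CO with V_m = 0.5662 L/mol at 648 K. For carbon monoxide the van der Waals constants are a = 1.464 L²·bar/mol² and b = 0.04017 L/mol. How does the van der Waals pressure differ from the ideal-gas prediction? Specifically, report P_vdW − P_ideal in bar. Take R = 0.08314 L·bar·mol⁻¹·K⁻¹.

ΔP ≈ 2.70 bar

Ideal: P_ideal = RT/V_m = (0.08314)(648)/0.5662 = 95.1514 bar
vdW: P = RT/(V_m − b) − a/V_m² = 53.8747/0.526030 − 1.464/0.320582 = 102.418 − 4.56669 = 97.851 bar
ΔP = 97.851 − 95.1514 = 2.70 bar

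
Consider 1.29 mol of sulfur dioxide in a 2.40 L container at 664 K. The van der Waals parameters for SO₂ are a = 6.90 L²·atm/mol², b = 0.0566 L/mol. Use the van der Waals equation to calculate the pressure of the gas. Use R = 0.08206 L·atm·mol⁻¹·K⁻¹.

P ≈ 28.21 atm

P = nRT/(V − nb) − a n²/V²
nRT/(V − nb) = (1.29)(0.08206)(664)/(2.40 − 1.29×0.0566) = 70.289/2.3270 = 30.206 atm
a n²/V² = (6.90)(1.29)²/(2.40)² = 1.9935 atm
P = 30.206 − 1.9935 = 28.21 atm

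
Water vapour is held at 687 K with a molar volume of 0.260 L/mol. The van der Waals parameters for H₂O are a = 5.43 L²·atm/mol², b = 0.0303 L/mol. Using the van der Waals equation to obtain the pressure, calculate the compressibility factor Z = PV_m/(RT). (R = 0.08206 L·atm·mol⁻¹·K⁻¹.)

P = RT/(V_m − b) − a/V_m² = (0.08206)(687)/(0.260 − 0.0303) − 5.43/(0.260)²
  = 56.375/0.22970 − 80.325 = 245.43 − 80.325 = 165.11 atm
Z = PV_m/(RT) = (165.11)(0.260)/((0.08206)(687)) = 42.929/56.375 = 0.7615

Z ≈ 0.7615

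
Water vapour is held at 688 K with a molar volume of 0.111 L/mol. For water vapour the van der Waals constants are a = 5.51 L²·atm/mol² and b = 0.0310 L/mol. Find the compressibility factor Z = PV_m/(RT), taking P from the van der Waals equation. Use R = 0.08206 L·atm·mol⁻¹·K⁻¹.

Z ≈ 0.5083

P = RT/(V_m − b) − a/V_m² = (0.08206)(688)/(0.111 − 0.0310) − 5.51/(0.111)²
  = 56.457/0.080000 − 447.20 = 705.71 − 447.20 = 258.51 atm
Z = PV_m/(RT) = (258.51)(0.111)/((0.08206)(688)) = 28.695/56.457 = 0.5083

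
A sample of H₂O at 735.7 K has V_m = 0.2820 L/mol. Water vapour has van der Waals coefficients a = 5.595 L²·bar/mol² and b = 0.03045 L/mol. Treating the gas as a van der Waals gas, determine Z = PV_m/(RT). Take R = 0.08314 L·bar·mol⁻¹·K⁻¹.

Z ≈ 0.7967

P = RT/(V_m − b) − a/V_m² = (0.08314)(735.7)/(0.2820 − 0.03045) − 5.595/(0.2820)²
  = 61.166/0.25155 − 70.356 = 243.16 − 70.356 = 172.80 bar
Z = PV_m/(RT) = (172.80)(0.2820)/((0.08314)(735.7)) = 48.730/61.166 = 0.7967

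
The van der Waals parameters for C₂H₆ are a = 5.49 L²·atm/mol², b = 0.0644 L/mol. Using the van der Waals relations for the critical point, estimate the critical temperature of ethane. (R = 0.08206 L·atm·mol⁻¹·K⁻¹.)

T_c ≈ 307.8 K

For a van der Waals gas, T_c = 8a/(27Rb).
T_c = 8×5.49/(27×0.08206×0.0644) = 43.920/0.14269 = 307.8 K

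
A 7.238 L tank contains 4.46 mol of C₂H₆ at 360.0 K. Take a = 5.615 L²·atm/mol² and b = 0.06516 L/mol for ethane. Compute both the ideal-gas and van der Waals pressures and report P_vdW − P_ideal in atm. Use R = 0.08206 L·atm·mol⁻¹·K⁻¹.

Ideal: P_ideal = nRT/V = (4.46)(0.08206)(360.0)/7.238 = 18.2033 atm
vdW: P = nRT/(V − nb) − a n²/V² = 131.756/6.94739 − 111.691/52.3886 = 18.9648 − 2.13197 = 16.8328 atm
ΔP = 16.8328 − 18.2033 = -1.371 atm

ΔP ≈ -1.371 atm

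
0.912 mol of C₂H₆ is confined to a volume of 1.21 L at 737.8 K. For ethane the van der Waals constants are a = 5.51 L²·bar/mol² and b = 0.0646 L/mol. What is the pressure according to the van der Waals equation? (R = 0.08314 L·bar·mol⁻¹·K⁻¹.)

P ≈ 45.47 bar

P = nRT/(V − nb) − a n²/V²
nRT/(V − nb) = (0.912)(0.08314)(737.8)/(1.21 − 0.912×0.0646) = 55.943/1.1511 = 48.600 bar
a n²/V² = (5.51)(0.912)²/(1.21)² = 3.1302 bar
P = 48.600 − 3.1302 = 45.47 bar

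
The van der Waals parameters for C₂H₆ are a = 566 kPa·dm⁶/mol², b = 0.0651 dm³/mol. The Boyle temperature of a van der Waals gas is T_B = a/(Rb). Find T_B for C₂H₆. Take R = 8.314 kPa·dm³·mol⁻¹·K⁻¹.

T_B ≈ 1046 K

For a van der Waals gas the second virial coefficient B₂ = b − a/(RT) vanishes at T_B = a/(Rb).
T_B = 566/(8.314×0.0651) = 566/0.54124 = 1046 K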